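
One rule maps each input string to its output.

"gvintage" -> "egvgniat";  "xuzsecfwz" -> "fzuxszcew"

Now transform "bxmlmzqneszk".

kzxblmzmnqse

Each output is the input with this applied: swap each adjacent pair of characters (1↔2, 3↔4, ...), then move the last 2 characters to the front (rotate right by 2).
Doing the same to "bxmlmzqneszk": "kzxblmzmnqse".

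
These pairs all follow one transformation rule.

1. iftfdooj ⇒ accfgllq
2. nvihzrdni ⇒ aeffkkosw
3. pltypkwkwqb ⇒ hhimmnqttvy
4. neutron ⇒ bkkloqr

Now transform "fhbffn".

ccceky

What's happening: shift every letter 3 places backward in the alphabet (wrapping around), then sort the characters into alphabetical order.
So "fhbffn" becomes "ccceky".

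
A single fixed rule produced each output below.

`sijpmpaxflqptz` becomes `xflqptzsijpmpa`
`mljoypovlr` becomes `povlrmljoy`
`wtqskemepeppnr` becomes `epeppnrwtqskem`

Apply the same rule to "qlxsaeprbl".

The rule is to swap the front and back halves of the string.
So "qlxsaeprbl" becomes "eprblqlxsa".

eprblqlxsa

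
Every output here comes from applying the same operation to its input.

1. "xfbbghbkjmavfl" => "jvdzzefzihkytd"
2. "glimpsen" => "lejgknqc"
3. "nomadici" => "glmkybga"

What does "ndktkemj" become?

hlbirick

Looking at the pairs, the operation is to move the last character to the front, then shift every letter 2 places backward in the alphabet (wrapping around).
Applying both steps to "ndktkemj": "jndktkem", then "hlbirick".
(Check on "glimpsen": → "nglimpse" → "lejgknqc" ✓)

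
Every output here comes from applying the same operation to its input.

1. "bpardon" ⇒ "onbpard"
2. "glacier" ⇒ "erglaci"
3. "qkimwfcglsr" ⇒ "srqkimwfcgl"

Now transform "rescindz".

dzrescin

In each case the input is transformed by: move the last 2 characters to the front (rotate right by 2).
"rescindz" → "dzrescin".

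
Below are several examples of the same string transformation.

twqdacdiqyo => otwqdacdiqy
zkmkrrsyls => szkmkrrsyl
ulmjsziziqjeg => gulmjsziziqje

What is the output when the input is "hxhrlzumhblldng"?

Each output is the input with this applied: move the last character to the front.
So "hxhrlzumhblldng" becomes "ghxhrlzumhblldn".

ghxhrlzumhblldn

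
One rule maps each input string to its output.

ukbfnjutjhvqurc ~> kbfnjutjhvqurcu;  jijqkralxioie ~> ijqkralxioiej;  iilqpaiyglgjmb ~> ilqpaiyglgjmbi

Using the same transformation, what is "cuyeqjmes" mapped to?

What's happening: move the first character to the end.
So "cuyeqjmes" becomes "uyeqjmesc".

uyeqjmesc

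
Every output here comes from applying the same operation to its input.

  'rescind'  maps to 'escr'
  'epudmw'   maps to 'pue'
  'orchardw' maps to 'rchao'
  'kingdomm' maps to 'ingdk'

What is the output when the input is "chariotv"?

What's happening: delete the last 3 characters, then move the first character to the end.
On "chariotv": the first step gives "chari", and the second then gives "haric".

haric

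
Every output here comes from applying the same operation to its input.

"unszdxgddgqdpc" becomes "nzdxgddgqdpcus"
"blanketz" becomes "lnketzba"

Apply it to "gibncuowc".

incuowcgb

The rule is to move the first 2 characters to the end (rotate left by 2), then swap the first and last characters.
On "gibncuowc": the first step gives "bncuowcgi", and the second then gives "incuowcgb".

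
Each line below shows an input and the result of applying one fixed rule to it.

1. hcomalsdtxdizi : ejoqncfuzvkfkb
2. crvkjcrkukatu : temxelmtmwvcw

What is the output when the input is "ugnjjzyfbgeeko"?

The pattern: shift every letter 2 places forward in the alphabet (wrapping around), then swap each adjacent pair of characters (1↔2, 3↔4, ...).
Working it through for "ugnjjzyfbgeeko": intermediate "wipllbahdiggmq", final "iwlpblhaidggqm".
(Check on "crvkjcrkukatu": → "etxmletmwmcvw" → "temxelmtmwvcw" ✓)

iwlpblhaidggqm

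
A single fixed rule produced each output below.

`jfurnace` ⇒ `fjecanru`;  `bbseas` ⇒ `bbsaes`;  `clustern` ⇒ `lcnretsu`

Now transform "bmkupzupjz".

In each case the input is transformed by: move the first 2 characters to the end (rotate left by 2), then reverse the string.
Applying both steps to "bmkupzupjz": "kupzupjzbm", then "mbzjpuzpuk".

mbzjpuzpuk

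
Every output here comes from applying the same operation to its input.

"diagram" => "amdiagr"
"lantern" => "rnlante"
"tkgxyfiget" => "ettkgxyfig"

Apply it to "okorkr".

krokor

The pattern: move the last 2 characters to the front (rotate right by 2).
On "okorkr" that produces "krokor".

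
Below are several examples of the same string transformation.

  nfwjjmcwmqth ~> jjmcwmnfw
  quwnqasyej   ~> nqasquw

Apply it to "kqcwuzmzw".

wuzkqc

What's happening: delete the last 3 characters, then move the first 3 characters to the end (rotate left by 3).
For "kqcwuzmzw", step one produces "kqcwuz"; step two turns that into "wuzkqc".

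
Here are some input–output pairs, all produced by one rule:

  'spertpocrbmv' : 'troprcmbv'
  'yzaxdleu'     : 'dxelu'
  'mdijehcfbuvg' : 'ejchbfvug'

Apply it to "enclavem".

alevm

Looking at the pairs, the operation is to delete the first 3 characters, then swap each adjacent pair of characters (1↔2, 3↔4, ...).
Starting from "enclavem": after the first operation, "lavem"; after the second, "alevm".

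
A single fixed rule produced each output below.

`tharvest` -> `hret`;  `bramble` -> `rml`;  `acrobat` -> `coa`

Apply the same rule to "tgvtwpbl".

Each output is the input with this applied: keep every other character starting from the second (positions 2nd, 4th, 6th, ...).
For "tgvtwpbl" the result is "gtpl".

gtpl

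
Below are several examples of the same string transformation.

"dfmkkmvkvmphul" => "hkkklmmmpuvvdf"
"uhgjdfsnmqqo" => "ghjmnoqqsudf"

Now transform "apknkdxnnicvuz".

dikknnnpuvxzac

Each output is the input with this applied: sort the characters into alphabetical order, then move the first 2 characters to the end (rotate left by 2).
For "apknkdxnnicvuz", step one produces "acdikknnnpuvxz"; step two turns that into "dikknnnpuvxzac".
(Check on "dfmkkmvkvmphul": → "dfhkkklmmmpuvv" → "hkkklmmmpuvvdf" ✓)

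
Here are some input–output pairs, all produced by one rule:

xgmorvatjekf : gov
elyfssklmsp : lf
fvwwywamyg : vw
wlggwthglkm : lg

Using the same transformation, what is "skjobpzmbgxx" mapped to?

kop

What's happening: keep every other character starting from the second (positions 2nd, 4th, 6th, ...), then delete the last 3 characters.
"skjobpzmbgxx" → "kopmgx" → "kop".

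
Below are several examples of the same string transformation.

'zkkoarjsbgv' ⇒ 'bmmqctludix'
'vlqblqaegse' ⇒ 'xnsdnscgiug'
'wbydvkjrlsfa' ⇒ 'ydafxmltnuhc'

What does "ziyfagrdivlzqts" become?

Looking at the pairs, the operation is to shift every letter 2 places forward in the alphabet (wrapping around).
On "ziyfagrdivlzqts" that produces "bkahcitfkxnbsvu".

bkahcitfkxnbsvu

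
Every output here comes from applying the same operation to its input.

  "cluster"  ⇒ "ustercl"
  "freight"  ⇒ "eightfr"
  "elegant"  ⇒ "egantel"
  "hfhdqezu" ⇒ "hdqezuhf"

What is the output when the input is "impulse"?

Rule — move the first 2 characters to the end (rotate left by 2).
Applying that to "impulse" gives "pulseim".

pulseim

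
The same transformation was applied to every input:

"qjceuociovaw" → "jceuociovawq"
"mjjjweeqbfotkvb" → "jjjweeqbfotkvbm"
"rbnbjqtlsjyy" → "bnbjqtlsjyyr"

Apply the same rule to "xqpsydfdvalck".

qpsydfdvalckx

The pattern: move the first character to the end.
Applying that to "xqpsydfdvalck" gives "qpsydfdvalckx".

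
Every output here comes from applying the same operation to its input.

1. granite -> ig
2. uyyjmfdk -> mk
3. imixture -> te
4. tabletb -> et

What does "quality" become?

In each case the input is transformed by: move the first 2 characters to the end (rotate left by 2), then keep one character in every 3, starting at position 3 (positions 3rd, 6th, 9th, ...).
"quality" → "alityqu" → "iq".
(Check on "imixture": → "ixtureim" → "te" ✓)

iq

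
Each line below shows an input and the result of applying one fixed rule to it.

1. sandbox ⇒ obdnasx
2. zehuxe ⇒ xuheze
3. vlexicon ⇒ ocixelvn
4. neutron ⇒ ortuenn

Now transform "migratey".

etargimy

In each case the input is transformed by: move the last character to the front, then reverse the string.
Applying both steps to "migratey": "ymigrate", then "etargimy".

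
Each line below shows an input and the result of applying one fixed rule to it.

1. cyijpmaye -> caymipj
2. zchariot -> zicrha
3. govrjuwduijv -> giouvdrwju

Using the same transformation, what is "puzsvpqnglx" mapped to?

pgunzqspv

The rule is to delete the last 2 characters, then take characters alternately from the front and the back (1st, last, 2nd, 2nd-last, ...).
On "puzsvpqnglx" that produces "pgunzqspv".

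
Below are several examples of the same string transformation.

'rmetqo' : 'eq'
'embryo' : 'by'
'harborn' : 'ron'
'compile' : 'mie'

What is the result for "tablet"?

The rule is to keep every other character starting from the first (positions 1st, 3rd, 5th, ...), then delete the first character.
On "tablet": the first step gives "tbe", and the second then gives "be".

be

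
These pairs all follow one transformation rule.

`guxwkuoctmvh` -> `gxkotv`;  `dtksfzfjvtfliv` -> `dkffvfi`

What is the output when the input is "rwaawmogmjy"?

Looking at the pairs, the operation is to keep every other character starting from the first (positions 1st, 3rd, 5th, ...).
Doing the same to "rwaawmogmjy": "rawomy".

rawomy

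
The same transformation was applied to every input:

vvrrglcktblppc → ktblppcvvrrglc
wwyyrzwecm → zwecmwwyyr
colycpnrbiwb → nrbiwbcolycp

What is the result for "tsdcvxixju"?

xixjutsdcv

Rule — swap the front and back halves of the string.
For "tsdcvxixju" the result is "xixjutsdcv".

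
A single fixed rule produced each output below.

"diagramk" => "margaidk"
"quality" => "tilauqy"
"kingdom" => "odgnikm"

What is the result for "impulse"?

The pattern: reverse the string, then move the first character to the end.
"impulse" → "eslupmi" → "slupmie".

slupmie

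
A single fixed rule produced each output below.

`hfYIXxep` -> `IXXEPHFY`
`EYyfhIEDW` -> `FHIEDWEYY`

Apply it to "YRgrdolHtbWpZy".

The transformation: move the first 3 characters to the end (rotate left by 3), then convert every letter to uppercase.
Working it through for "YRgrdolHtbWpZy": intermediate "rdolHtbWpZyYRg", final "RDOLHTBWPZYYRG".
(Check on "hfYIXxep": → "IXxephfY" → "IXXEPHFY" ✓)

RDOLHTBWPZYYRG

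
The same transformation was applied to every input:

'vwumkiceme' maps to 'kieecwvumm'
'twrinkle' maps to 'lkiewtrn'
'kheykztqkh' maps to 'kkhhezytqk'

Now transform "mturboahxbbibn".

ihbbbbaxutronm

Looking at the pairs, the operation is to sort the characters into reverse alphabetical order, then swap the front and back halves of the string.
For "mturboahxbbibn", step one produces "xutronmihbbbba"; step two turns that into "ihbbbbaxutronm".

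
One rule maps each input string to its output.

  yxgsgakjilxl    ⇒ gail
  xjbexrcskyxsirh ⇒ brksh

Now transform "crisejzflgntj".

The transformation: keep one character in every 3, starting at position 3 (positions 3rd, 6th, 9th, ...).
Applying that to "crisejzflgntj" gives "ijlt".

ijlt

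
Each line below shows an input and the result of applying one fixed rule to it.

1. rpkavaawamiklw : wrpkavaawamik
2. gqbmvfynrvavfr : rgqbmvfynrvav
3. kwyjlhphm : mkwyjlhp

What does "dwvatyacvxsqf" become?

fdwvatyacvxs

Rule — move the last character to the front, then delete the last character.
Applying both steps to "dwvatyacvxsqf": "fdwvatyacvxsq", then "fdwvatyacvxs".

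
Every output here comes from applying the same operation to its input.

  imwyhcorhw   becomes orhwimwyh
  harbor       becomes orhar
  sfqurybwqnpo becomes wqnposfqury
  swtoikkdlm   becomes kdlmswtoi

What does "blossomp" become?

Rule — swap the front and back halves of the string, then delete the first character.
Starting from "blossomp": after the first operation, "sompblos"; after the second, "ompblos".

ompblos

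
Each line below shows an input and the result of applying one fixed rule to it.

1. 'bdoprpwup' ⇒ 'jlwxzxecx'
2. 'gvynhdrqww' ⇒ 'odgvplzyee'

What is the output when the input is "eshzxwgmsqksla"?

maphfeouaysati

The rule is to shift every letter 8 places forward in the alphabet (wrapping around).
On "eshzxwgmsqksla" that produces "maphfeouaysati".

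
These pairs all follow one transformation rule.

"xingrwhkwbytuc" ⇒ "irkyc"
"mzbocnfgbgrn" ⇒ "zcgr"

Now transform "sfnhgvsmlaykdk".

The pattern: keep one character in every 3, starting at position 2 (positions 2nd, 5th, 8th, ...).
Applying that to "sfnhgvsmlaykdk" gives "fgmyk".

fgmyk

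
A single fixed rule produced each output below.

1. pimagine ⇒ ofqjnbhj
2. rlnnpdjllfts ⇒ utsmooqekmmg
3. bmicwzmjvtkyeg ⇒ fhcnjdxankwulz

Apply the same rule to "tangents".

The rule is to shift every letter 1 place forward in the alphabet (wrapping around), then move the last 2 characters to the front (rotate right by 2).
On "tangents": the first step gives "ubohfout", and the second then gives "utubohfo".

utubohfo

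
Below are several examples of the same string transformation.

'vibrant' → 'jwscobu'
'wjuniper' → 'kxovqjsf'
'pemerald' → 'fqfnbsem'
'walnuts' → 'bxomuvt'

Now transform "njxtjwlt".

kouyxkum

The rule is to swap each adjacent pair of characters (1↔2, 3↔4, ...), then shift every letter 1 place forward in the alphabet (wrapping around).
Starting from "njxtjwlt": after the first operation, "jntxwjtl"; after the second, "kouyxkum".
(Check on "pemerald": → "epemardl" → "fqfnbsem" ✓)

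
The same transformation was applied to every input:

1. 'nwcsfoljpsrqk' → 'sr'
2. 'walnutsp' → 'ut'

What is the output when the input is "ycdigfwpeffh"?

ef

The pattern: move the last 2 characters to the front (rotate right by 2), then keep only the last 2 characters.
Starting from "ycdigfwpeffh": after the first operation, "fhycdigfwpef"; after the second, "ef".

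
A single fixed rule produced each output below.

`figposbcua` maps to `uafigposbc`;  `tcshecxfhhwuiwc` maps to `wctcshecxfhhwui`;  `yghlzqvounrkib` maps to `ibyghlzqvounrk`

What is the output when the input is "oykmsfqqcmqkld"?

The rule is to move the last 2 characters to the front (rotate right by 2).
Doing the same to "oykmsfqqcmqkld": "ldoykmsfqqcmqk".

ldoykmsfqqcmqk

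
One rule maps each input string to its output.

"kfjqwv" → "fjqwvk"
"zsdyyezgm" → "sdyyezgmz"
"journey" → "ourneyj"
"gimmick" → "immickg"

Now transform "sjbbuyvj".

In each case the input is transformed by: move the first character to the end.
Applying that to "sjbbuyvj" gives "jbbuyvjs".

jbbuyvjs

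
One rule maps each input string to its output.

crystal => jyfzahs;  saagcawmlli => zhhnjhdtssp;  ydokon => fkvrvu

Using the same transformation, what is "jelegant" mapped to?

What's happening: shift every letter 7 places forward in the alphabet (wrapping around).
So "jelegant" becomes "qlslnhua".

qlslnhua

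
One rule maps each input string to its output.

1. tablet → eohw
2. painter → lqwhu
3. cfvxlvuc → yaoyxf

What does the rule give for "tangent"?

qjhqw

The rule is to shift every letter 3 places forward in the alphabet (wrapping around), then delete the first 2 characters.
Working it through for "tangent": intermediate "wdqjhqw", final "qjhqw".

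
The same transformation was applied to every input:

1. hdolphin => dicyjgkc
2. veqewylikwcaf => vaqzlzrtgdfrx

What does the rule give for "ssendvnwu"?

The pattern: shift every letter 5 places backward in the alphabet (wrapping around), then move the last 2 characters to the front (rotate right by 2).
For "ssendvnwu", step one produces "nnziyqirp"; step two turns that into "rpnnziyqi".

rpnnziyqi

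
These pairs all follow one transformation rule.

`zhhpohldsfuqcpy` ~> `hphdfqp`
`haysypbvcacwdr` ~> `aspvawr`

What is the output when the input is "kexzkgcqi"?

Each output is the input with this applied: keep every other character starting from the second (positions 2nd, 4th, 6th, ...).
Applying that to "kexzkgcqi" gives "ezgq".

ezgq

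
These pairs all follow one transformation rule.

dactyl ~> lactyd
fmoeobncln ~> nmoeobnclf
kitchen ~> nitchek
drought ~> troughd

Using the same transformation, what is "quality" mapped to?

Looking at the pairs, the operation is to swap the first and last characters.
For "quality" the result is "yualitq".

yualitq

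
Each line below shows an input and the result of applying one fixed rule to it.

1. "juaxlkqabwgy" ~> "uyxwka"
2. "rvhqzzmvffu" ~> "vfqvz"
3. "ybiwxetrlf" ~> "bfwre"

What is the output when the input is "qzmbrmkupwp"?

Looking at the pairs, the operation is to keep every other character starting from the second (positions 2nd, 4th, 6th, ...), then take characters alternately from the front and the back (1st, last, 2nd, 2nd-last, ...).
Applying that to "qzmbrmkupwp" gives "zwbum".

zwbum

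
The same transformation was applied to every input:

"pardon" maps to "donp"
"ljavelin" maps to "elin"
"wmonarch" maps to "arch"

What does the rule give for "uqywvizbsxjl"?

Looking at the pairs, the operation is to swap the front and back halves of the string, then keep only the first 4 characters.
Applying both steps to "uqywvizbsxjl": "zbsxjluqywvi", then "zbsx".

zbsx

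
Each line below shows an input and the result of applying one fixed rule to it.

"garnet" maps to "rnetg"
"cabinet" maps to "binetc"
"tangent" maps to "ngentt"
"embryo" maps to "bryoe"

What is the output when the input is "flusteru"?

usteruf

In each case the input is transformed by: move the first character to the end, then delete the first character.
For "flusteru", step one produces "lusteruf"; step two turns that into "usteruf".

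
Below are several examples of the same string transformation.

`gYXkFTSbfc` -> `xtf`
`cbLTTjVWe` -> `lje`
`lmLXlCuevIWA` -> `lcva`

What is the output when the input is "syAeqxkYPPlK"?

In each case the input is transformed by: keep one character in every 3, starting at position 3 (positions 3rd, 6th, 9th, ...), then convert every letter to lowercase.
"syAeqxkYPPlK" → "AxPK" → "axpk".

axpk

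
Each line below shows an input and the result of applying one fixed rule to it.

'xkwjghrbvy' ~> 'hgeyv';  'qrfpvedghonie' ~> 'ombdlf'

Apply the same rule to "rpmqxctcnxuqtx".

Looking at the pairs, the operation is to shift every letter 3 places backward in the alphabet (wrapping around), then keep every other character starting from the second (positions 2nd, 4th, 6th, ...).
"rpmqxctcnxuqtx" → "omjnuzqzkurnqu" → "mnzzunu".
(Check on "xkwjghrbvy": → "uhtgdeoysv" → "hgeyv" ✓)

mnzzunu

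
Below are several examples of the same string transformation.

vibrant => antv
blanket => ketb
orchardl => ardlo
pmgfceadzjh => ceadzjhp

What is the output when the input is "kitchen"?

henk

The pattern: move the first character to the end, then delete the first 3 characters.
Starting from "kitchen": after the first operation, "itchenk"; after the second, "henk".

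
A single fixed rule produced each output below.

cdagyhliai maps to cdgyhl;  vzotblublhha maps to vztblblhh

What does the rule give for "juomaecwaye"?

jmcwy

What's happening: remove every vowel.
So "juomaecwaye" becomes "jmcwy".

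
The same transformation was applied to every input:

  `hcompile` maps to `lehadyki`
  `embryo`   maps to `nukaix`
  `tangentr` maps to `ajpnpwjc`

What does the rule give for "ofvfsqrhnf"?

The transformation: swap the front and back halves of the string, then shift every letter 4 places backward in the alphabet (wrapping around).
Applying both steps to "ofvfsqrhnf": "qrhnfofvfs", then "mndjbkbrbo".
(Check on "tangentr": → "entrtang" → "ajpnpwjc" ✓)

mndjbkbrbo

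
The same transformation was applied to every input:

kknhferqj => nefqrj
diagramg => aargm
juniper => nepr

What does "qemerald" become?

The pattern: swap each adjacent pair of characters (1↔2, 3↔4, ...), then delete the first 3 characters.
"qemerald" → "eqemardl" → "mardl".

mardl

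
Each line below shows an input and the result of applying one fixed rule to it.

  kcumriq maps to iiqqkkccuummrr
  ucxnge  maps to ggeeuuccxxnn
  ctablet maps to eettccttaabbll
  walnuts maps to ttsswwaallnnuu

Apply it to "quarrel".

The rule is to move the last 2 characters to the front (rotate right by 2), then double every character.
Working it through for "quarrel": intermediate "elquarr", final "eellqquuaarrrr".

eellqquuaarrrr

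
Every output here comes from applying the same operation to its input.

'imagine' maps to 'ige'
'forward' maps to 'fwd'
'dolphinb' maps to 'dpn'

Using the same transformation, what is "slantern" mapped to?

In each case the input is transformed by: keep one character in every 3, starting at position 1 (positions 1st, 4th, 7th, ...).
Doing the same to "slantern": "snr".

snr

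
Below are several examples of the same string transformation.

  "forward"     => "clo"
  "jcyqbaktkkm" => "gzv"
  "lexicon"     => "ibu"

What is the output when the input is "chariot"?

zex

In each case the input is transformed by: shift every letter 3 places backward in the alphabet (wrapping around), then keep only the first 3 characters.
Working it through for "chariot": intermediate "zexoflq", final "zex".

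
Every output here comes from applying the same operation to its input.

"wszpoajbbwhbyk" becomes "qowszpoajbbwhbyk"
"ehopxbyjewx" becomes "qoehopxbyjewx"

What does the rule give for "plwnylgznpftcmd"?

qoplwnylgznpftcmd

The pattern: prepend "qo".
For "plwnylgznpftcmd" the result is "qoplwnylgznpftcmd".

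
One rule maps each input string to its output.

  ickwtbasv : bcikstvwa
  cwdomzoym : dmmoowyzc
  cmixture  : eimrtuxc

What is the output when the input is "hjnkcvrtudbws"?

The transformation: sort the characters into alphabetical order, then move the first character to the end.
Applying both steps to "hjnkcvrtudbws": "bcdhjknrstuvw", then "cdhjknrstuvwb".

cdhjknrstuvwb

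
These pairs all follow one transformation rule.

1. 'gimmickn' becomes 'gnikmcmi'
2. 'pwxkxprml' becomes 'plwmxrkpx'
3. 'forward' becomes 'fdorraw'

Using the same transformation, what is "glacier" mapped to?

grleaic

In each case the input is transformed by: take characters alternately from the front and the back (1st, last, 2nd, 2nd-last, ...).
Applying that to "glacier" gives "grleaic".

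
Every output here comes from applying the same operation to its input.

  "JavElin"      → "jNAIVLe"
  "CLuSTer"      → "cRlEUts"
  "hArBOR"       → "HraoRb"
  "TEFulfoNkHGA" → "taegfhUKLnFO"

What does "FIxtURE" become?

feirXuT

Each output is the input with this applied: flip the case of every letter, then take characters alternately from the front and the back (1st, last, 2nd, 2nd-last, ...).
Working it through for "FIxtURE": intermediate "fiXTure", final "feirXuT".
(Check on "TEFulfoNkHGA": → "tefULFOnKhga" → "taegfhUKLnFO" ✓)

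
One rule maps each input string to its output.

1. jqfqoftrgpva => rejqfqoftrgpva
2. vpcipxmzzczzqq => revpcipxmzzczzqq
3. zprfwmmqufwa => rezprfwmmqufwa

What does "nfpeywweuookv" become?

renfpeywweuookv

Each output is the input with this applied: prepend "re".
For "nfpeywweuookv" the result is "renfpeywweuookv".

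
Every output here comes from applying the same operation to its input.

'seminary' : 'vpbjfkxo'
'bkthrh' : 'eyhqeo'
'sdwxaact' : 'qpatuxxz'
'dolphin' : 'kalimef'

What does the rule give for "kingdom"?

jhfkdal

In each case the input is transformed by: move the last character to the front, then shift every letter 3 places backward in the alphabet (wrapping around).
Applying both steps to "kingdom": "mkingdo", then "jhfkdal".
(Check on "sdwxaact": → "tsdwxaac" → "qpatuxxz" ✓)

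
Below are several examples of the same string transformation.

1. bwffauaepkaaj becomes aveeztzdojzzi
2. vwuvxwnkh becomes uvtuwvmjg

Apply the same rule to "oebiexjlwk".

ndahdwikvj

The pattern: shift every letter 1 place backward in the alphabet (wrapping around).
So "oebiexjlwk" becomes "ndahdwikvj".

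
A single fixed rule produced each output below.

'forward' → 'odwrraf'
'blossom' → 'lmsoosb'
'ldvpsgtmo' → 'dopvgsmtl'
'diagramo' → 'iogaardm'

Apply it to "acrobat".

Rule — swap the first and last characters, then swap each adjacent pair of characters (1↔2, 3↔4, ...).
For "acrobat", step one produces "tcrobaa"; step two turns that into "ctoraba".

ctoraba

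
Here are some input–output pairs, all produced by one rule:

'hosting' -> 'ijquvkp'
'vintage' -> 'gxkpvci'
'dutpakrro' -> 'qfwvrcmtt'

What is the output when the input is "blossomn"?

pdnquuqo

Each output is the input with this applied: move the last character to the front, then shift every letter 2 places forward in the alphabet (wrapping around).
For "blossomn", step one produces "nblossom"; step two turns that into "pdnquuqo".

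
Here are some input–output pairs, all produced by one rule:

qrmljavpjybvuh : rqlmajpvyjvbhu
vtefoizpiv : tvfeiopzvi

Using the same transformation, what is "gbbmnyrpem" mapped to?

The transformation: swap each adjacent pair of characters (1↔2, 3↔4, ...).
On "gbbmnyrpem" that produces "bgmbynprme".

bgmbynprme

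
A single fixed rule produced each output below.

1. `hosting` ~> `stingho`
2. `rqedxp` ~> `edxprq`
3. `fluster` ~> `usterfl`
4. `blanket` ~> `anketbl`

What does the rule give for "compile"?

What's happening: move the first 2 characters to the end (rotate left by 2).
Applying that to "compile" gives "mpileco".

mpileco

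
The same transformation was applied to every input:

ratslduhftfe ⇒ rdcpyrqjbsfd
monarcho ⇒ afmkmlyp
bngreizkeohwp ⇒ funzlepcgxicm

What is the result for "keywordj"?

What's happening: shift every letter 2 places backward in the alphabet (wrapping around), then move the last 3 characters to the front (rotate right by 3).
For "keywordj" the result is "pbhicwum".

pbhicwum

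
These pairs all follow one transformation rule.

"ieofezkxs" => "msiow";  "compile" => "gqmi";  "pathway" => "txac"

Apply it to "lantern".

prir

Looking at the pairs, the operation is to keep every other character starting from the first (positions 1st, 3rd, 5th, ...), then shift every letter 4 places forward in the alphabet (wrapping around).
Starting from "lantern": after the first operation, "lnen"; after the second, "prir".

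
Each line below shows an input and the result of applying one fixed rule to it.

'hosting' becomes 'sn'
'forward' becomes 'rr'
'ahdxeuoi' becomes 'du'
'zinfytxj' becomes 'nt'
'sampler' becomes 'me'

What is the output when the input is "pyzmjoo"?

The pattern: keep one character in every 3, starting at position 3 (positions 3rd, 6th, 9th, ...).
Doing the same to "pyzmjoo": "zo".

zo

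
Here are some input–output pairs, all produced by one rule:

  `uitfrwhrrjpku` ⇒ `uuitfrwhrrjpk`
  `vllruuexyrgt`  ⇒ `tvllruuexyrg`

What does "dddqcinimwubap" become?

Rule — move the last character to the front.
Doing the same to "dddqcinimwubap": "pdddqcinimwuba".

pdddqcinimwuba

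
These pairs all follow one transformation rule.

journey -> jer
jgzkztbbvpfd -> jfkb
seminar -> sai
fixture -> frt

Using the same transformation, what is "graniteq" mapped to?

Looking at the pairs, the operation is to take characters alternately from the front and the back (1st, last, 2nd, 2nd-last, ...), then keep one character in every 3, starting at position 1 (positions 1st, 4th, 7th, ...).
For "graniteq", step one produces "gqreatni"; step two turns that into "gen".
(Check on "journey": → "jyoeunr" → "jer" ✓)

gen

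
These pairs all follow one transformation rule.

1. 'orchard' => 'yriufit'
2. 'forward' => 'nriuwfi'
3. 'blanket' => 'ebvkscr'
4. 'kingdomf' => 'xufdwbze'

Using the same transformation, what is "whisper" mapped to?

jgvinyz

The transformation: move the first 3 characters to the end (rotate left by 3), then shift every letter 9 places backward in the alphabet (wrapping around).
Working it through for "whisper": intermediate "sperwhi", final "jgvinyz".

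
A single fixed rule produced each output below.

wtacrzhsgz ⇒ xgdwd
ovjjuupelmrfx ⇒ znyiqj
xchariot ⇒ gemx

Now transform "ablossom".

fswq

The transformation: shift every letter 4 places forward in the alphabet (wrapping around), then keep every other character starting from the second (positions 2nd, 4th, 6th, ...).
Starting from "ablossom": after the first operation, "efpswwsq"; after the second, "fswq".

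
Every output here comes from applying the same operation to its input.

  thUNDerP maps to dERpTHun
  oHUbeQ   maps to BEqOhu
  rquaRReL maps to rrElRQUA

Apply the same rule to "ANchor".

HORanC

The rule is to swap the front and back halves of the string, then flip the case of every letter.
Starting from "ANchor": after the first operation, "horANc"; after the second, "HORanC".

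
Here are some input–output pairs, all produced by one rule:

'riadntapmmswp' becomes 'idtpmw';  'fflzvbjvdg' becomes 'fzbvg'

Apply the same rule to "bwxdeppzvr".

wdpzr

What's happening: keep every other character starting from the second (positions 2nd, 4th, 6th, ...).
For "bwxdeppzvr" the result is "wdpzr".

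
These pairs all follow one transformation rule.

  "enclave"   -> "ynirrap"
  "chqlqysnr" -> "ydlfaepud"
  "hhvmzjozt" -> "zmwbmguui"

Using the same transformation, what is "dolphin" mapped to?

cuvaqby

The transformation: move the first 3 characters to the end (rotate left by 3), then shift every letter 13 places forward in the alphabet (wrapping around) — i.e. ROT13.
For "dolphin", step one produces "phindol"; step two turns that into "cuvaqby".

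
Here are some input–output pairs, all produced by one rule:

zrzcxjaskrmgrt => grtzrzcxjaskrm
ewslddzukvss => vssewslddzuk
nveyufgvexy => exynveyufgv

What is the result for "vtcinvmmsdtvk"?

The pattern: move the last 3 characters to the front (rotate right by 3).
On "vtcinvmmsdtvk" that produces "tvkvtcinvmmsd".

tvkvtcinvmmsd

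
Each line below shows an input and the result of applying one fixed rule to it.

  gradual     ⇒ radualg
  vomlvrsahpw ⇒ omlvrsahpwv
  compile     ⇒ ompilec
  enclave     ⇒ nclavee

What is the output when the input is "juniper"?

uniperj

Looking at the pairs, the operation is to move the first character to the end.
"juniper" → "uniperj".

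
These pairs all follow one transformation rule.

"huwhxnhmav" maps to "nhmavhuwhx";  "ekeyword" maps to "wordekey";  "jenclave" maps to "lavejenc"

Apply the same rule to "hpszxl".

The transformation: swap the front and back halves of the string.
Applying that to "hpszxl" gives "zxlhps".

zxlhps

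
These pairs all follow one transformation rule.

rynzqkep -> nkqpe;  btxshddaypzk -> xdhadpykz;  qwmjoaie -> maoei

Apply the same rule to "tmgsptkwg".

The rule is to swap each adjacent pair of characters (1↔2, 3↔4, ...), then delete the first 3 characters.
For "tmgsptkwg" the result is "gtpwkg".
(Check on "rynzqkep": → "yrznkqpe" → "nkqpe" ✓)

gtpwkg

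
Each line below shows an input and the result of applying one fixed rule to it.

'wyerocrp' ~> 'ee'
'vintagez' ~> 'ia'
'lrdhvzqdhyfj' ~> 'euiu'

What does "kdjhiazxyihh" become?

uuu

Looking at the pairs, the operation is to shift every letter 13 places forward in the alphabet (wrapping around) — i.e. ROT13, then keep only the vowels.
Applying both steps to "kdjhiazxyihh": "xqwuvnmklvuu", then "uuu".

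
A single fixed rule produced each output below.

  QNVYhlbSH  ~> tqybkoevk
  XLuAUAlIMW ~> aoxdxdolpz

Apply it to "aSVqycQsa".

dvytbftvd

The rule is to shift every letter 3 places forward in the alphabet (wrapping around), then convert every letter to lowercase.
On "aSVqycQsa": the first step gives "dVYtbfTvd", and the second then gives "dvytbftvd".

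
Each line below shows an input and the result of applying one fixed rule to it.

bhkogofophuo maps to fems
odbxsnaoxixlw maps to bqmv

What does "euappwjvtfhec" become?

The pattern: keep one character in every 3, starting at position 2 (positions 2nd, 5th, 8th, ...), then shift every letter 2 places backward in the alphabet (wrapping around).
On "euappwjvtfhec": the first step gives "upvh", and the second then gives "sntf".

sntf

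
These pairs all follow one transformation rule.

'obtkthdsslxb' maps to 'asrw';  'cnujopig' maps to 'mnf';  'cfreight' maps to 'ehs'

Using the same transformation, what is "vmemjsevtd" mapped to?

What's happening: keep one character in every 3, starting at position 2 (positions 2nd, 5th, 8th, ...), then shift every letter 1 place backward in the alphabet (wrapping around).
"vmemjsevtd" → "mjv" → "liu".
(Check on "cnujopig": → "nog" → "mnf" ✓)

liu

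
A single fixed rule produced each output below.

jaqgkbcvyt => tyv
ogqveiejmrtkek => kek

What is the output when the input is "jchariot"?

toi

Rule — reverse the string, then keep only the first 3 characters.
Applying both steps to "jchariot": "toirahcj", then "toi".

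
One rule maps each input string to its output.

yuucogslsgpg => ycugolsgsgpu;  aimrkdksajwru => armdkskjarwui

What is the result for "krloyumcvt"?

What's happening: swap each adjacent pair of characters (1↔2, 3↔4, ...), then move the first character to the end.
On "krloyumcvt" that produces "koluycmtvr".

koluycmtvr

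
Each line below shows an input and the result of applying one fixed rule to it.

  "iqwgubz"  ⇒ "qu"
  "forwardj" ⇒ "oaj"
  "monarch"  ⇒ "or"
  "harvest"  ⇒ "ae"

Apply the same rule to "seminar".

In each case the input is transformed by: keep one character in every 3, starting at position 2 (positions 2nd, 5th, 8th, ...).
For "seminar" the result is "en".

en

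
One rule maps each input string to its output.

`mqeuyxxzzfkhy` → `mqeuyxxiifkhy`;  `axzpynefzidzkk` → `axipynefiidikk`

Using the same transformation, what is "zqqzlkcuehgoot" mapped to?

Each output is the input with this applied: replace every "z" with "i".
So "zqqzlkcuehgoot" becomes "iqqilkcuehgoot".

iqqilkcuehgoot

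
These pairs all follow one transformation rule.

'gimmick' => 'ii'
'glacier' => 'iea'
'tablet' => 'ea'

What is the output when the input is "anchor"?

oa

Each output is the input with this applied: move the first 3 characters to the end (rotate left by 3), then keep only the vowels.
"anchor" → "horanc" → "oa".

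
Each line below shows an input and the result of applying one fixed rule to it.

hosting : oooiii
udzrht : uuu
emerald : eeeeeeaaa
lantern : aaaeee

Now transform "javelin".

The rule is to repeat every character 3 times, then keep only the vowels.
Working it through for "javelin": intermediate "jjjaaavvveeellliiinnn", final "aaaeeeiii".

aaaeeeiii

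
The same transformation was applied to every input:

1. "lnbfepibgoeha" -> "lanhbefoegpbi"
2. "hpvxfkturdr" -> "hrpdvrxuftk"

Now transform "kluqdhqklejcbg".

The pattern: take characters alternately from the front and the back (1st, last, 2nd, 2nd-last, ...).
"kluqdhqklejcbg" → "kglbucqjdehlqk".

kglbucqjdehlqk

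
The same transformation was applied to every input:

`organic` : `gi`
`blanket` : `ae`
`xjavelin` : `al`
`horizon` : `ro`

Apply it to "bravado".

In each case the input is transformed by: keep one character in every 3, starting at position 3 (positions 3rd, 6th, 9th, ...).
So "bravado" becomes "ad".

ad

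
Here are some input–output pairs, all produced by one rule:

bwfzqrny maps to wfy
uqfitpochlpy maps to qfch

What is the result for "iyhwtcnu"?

What's happening: swap each adjacent pair of characters (1↔2, 3↔4, ...), then keep one character in every 3, starting at position 1 (positions 1st, 4th, 7th, ...).
For "iyhwtcnu", step one produces "yiwhctun"; step two turns that into "yhu".

yhu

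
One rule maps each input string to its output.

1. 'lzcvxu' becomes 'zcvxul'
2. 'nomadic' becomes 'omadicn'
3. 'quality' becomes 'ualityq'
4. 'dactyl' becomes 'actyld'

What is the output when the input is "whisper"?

Each output is the input with this applied: move the first character to the end.
Applying that to "whisper" gives "hisperw".

hisperw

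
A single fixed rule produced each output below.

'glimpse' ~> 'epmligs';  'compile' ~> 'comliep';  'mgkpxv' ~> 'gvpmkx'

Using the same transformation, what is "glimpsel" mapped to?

The pattern: sort the characters into reverse alphabetical order, then swap the first and last characters.
Starting from "glimpsel": after the first operation, "spmllige"; after the second, "epmlligs".

epmlligs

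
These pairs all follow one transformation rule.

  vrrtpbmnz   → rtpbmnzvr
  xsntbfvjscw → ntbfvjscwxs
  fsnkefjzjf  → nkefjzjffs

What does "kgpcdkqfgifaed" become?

What's happening: move the first 2 characters to the end (rotate left by 2).
On "kgpcdkqfgifaed" that produces "pcdkqfgifaedkg".

pcdkqfgifaedkg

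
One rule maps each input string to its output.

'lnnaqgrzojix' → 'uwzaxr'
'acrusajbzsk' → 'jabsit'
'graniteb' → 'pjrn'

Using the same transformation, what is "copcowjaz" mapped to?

lyxsi

The pattern: shift every letter 9 places forward in the alphabet (wrapping around), then keep every other character starting from the first (positions 1st, 3rd, 5th, ...).
Working it through for "copcowjaz": intermediate "lxylxfsji", final "lyxsi".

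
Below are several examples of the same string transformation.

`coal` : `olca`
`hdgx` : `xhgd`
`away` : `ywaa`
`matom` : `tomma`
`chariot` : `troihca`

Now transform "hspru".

Rule — sort the characters into reverse alphabetical order.
For "hspru" the result is "usrph".

usrph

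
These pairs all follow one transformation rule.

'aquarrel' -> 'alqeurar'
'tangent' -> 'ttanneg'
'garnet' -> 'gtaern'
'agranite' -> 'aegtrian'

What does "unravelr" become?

The pattern: take characters alternately from the front and the back (1st, last, 2nd, 2nd-last, ...).
"unravelr" → "urnlreav".

urnlreav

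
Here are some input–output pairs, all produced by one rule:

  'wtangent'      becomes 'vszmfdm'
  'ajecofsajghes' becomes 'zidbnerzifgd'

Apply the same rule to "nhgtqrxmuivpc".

mgfspqwlthuo

Each output is the input with this applied: delete the last character, then shift every letter 1 place backward in the alphabet (wrapping around).
On "nhgtqrxmuivpc": the first step gives "nhgtqrxmuivp", and the second then gives "mgfspqwlthuo".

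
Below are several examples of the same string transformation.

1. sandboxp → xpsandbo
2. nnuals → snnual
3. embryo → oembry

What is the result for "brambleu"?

What's happening: move the first 2 characters to the end (rotate left by 2), then swap the front and back halves of the string.
On "brambleu" that produces "eubrambl".

eubrambl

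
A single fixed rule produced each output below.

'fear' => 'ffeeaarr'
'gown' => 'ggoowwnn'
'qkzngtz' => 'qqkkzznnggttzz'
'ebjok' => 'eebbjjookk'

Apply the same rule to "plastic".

In each case the input is transformed by: double every character.
Doing the same to "plastic": "ppllaassttiicc".

ppllaassttiicc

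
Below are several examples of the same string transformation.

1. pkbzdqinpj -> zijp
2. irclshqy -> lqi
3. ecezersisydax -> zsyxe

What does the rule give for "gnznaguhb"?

Each output is the input with this applied: keep one character in every 3, starting at position 1 (positions 1st, 4th, 7th, ...), then move the first character to the end.
"gnznaguhb" → "nug".

nug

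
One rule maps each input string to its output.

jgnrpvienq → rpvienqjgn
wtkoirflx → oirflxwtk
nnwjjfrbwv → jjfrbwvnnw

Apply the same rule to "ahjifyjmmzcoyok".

ifyjmmzcoyokahj

The transformation: move the first 3 characters to the end (rotate left by 3).
For "ahjifyjmmzcoyok" the result is "ifyjmmzcoyokahj".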